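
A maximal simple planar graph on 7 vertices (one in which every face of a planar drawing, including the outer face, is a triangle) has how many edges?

15

In a plane triangulation 3F = 2E and V − E + F = 2, so E = 3V − 6 = 3·7 − 6 = 15.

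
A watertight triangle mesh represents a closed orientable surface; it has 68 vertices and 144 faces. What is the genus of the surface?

3

Every face is a triangle, so 2E = 3·144 = 432, giving E = 216.
χ = V − E + F = 68 − 216 + 144 = -4.
For a closed orientable surface χ = 2 − 2g, so g = (2 − (-4))/2 = 3.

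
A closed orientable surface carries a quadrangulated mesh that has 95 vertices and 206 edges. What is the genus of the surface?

Every face is a square and each edge borders two faces, so 4F = 2·206, giving F = 103.
χ = V − E + F = 95 − 206 + 103 = -8.
For a closed orientable surface χ = 2 − 2g, so g = (2 − (-8))/2 = 5.

5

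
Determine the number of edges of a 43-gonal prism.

A prism on an n-gon has two n-gon bases and n rectangular sides: V = 2·43 = 86, E = 3·43 = 129, F = 43 + 2 = 45.
Check: V − E + F = 86 − 129 + 45 = 2.

129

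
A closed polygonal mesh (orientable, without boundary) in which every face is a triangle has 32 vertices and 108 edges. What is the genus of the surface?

3

Every face is a triangle and each edge borders two faces, so 3F = 2·108, giving F = 72.
χ = V − E + F = 32 − 108 + 72 = -4.
For a closed orientable surface χ = 2 − 2g, so g = (2 − (-4))/2 = 3.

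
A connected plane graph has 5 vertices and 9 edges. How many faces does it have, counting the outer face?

6

Euler's formula for a connected plane graph: V − E + F = 2, so F = 2 − 5 + 9 = 6.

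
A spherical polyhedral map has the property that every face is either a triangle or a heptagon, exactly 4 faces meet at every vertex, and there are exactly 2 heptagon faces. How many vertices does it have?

14

Let x be the number of triangles; then F = 2 + x.
Edge–face incidences: 2E = 7·2 + 3·x = 14 + 3x.
Every vertex has degree 4, so 4V = 2E.
Euler: V − E + F = 2 ⇒ (2E)/4 − E + (2 + x) = 2.
Multiply by 8: 2·(2E) − 4·(2E) + 8·(2 + x) = 16, i.e. 16 + 8x − 2·(14 + 3x) = 16.
Collecting terms: 2x − 12 = 16, so 2x = 28, so x = 14.
Then 2E = 14 + 3·14 = 56, so E = 28, V = 2E/4 = 14, F = 2 + 14 = 16.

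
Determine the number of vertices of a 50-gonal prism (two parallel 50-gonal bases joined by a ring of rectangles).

100

A prism on an n-gon has two n-gon bases and n rectangular sides: V = 2·50 = 100, E = 3·50 = 150, F = 50 + 2 = 52.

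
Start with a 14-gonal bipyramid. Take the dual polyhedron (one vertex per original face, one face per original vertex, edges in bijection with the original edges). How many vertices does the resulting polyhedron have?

28

The base solid has V = 16, E = 42, F = 28.
The dual swaps V and F and preserves E: V′ = F = 28, E′ = E = 42, F′ = V = 16.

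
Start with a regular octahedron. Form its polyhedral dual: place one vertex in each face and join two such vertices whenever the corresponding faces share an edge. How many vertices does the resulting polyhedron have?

8

The base solid has V = 6, E = 12, F = 8.
The dual swaps V and F and preserves E: V′ = F = 8, E′ = E = 12, F′ = V = 6.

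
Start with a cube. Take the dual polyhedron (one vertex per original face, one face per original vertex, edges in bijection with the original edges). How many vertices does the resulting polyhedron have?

6

The base solid has V = 8, E = 12, F = 6.
The dual swaps V and F and preserves E: V′ = F = 6, E′ = E = 12, F′ = V = 8.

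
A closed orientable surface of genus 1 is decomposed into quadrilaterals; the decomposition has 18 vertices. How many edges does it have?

χ = 2 − 2·1 = 0, and every face is a square so 4F = 2E.
V − E + F = 0 with E = 4F/2 gives 18 − (4/2 − 1)·F = 0, so F = 18 and E = 36.

36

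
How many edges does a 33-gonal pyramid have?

66

A pyramid on an n-gon base has one n-gon and n triangles: V = 33 + 1 = 34, E = 2·33 = 66, F = 33 + 1 = 34.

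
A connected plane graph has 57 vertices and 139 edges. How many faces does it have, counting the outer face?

Euler's formula for a connected plane graph: V − E + F = 2, so F = 2 − 57 + 139 = 84.

84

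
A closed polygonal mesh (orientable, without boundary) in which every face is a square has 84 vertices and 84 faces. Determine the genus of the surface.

1

Every face is a square, so 2E = 4·84 = 336, giving E = 168.
χ = V − E + F = 84 − 168 + 84 = 0.
For a closed orientable surface χ = 2 − 2g, so g = (2 − (0))/2 = 1.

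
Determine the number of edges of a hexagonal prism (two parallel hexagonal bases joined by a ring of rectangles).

18

A prism on an n-gon has two n-gon bases and n rectangular sides: V = 2·6 = 12, E = 3·6 = 18, F = 6 + 2 = 8.
Check: V − E + F = 12 − 18 + 8 = 2.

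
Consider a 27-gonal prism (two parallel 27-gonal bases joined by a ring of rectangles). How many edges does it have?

A prism on an n-gon has two n-gon bases and n rectangular sides: V = 2·27 = 54, E = 3·27 = 81, F = 27 + 2 = 29.
Check: V − E + F = 54 − 81 + 29 = 2.

81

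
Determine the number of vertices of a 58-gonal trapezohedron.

The n-trapezohedron (dual of the n-antiprism) has V = 2·58 + 2 = 118, E = 4·58 = 232, F = 2·58 = 116.

118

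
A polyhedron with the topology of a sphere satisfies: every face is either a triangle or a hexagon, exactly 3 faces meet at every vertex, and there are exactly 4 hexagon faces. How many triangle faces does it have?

4

Let x be the number of triangles; then F = 4 + x.
Edge–face incidences: 2E = 6·4 + 3·x = 24 + 3x.
Every vertex has degree 3, so 3V = 2E.
Euler: V − E + F = 2 ⇒ (2E)/3 − E + (4 + x) = 2.
Multiply by 6: 2·(2E) − 3·(2E) + 6·(4 + x) = 12, i.e. 24 + 6x − (24 + 3x) = 12.
Collecting terms: 3x = 12, so x = 4.
Then 2E = 24 + 3·4 = 36, so E = 18, V = 2E/3 = 12, F = 4 + 4 = 8.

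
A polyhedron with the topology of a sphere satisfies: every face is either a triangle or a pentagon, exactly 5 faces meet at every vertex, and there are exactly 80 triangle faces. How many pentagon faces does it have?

12

Let x be the number of pentagons; then F = 80 + x.
Edge–face incidences: 2E = 3·80 + 5·x = 240 + 5x.
Every vertex has degree 5, so 5V = 2E.
Euler: V − E + F = 2 ⇒ (2E)/5 − E + (80 + x) = 2.
Multiply by 10: 2·(2E) − 5·(2E) + 10·(80 + x) = 20, i.e. 800 + 10x − 3·(240 + 5x) = 20.
Collecting terms: −5x + 80 = 20, so −5x = −60, so x = 12.
Then 2E = 240 + 5·12 = 300, so E = 150, V = 2E/5 = 60, F = 80 + 12 = 92.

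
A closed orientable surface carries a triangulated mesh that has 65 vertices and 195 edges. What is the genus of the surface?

1

Every face is a triangle and each edge borders two faces, so 3F = 2·195, giving F = 130.
χ = V − E + F = 65 − 195 + 130 = 0.
For a closed orientable surface χ = 2 − 2g, so g = (2 − (0))/2 = 1.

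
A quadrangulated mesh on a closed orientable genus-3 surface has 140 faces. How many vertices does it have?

χ = 2 − 2·3 = -4, and every face is a square so 4F = 2E.
E = 4·140/2 = 280. Then V = -4 + E − F = -4 + 280 − 140 = 136.

136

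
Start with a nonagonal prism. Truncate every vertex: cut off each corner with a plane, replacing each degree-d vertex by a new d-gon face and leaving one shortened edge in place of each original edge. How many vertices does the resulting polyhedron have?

54

The base solid has V = 18, E = 27, F = 11.
Truncation replaces each original edge-end by a new vertex, so V′ = 2E = 54.
Each original edge survives, and each old vertex of degree d contributes d new edges; summing degrees gives Σd = 2E, so E′ = E + 2E = 3E = 81.
Each original face survives and each original vertex becomes one new face: F′ = F + V = 29.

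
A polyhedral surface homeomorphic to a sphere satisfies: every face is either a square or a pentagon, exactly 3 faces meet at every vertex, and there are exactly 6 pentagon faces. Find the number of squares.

3

Let x be the number of squares; then F = 6 + x.
Edge–face incidences: 2E = 5·6 + 4·x = 30 + 4x.
Every vertex has degree 3, so 3V = 2E.
Euler: V − E + F = 2 ⇒ (2E)/3 − E + (6 + x) = 2.
Multiply by 6: 2·(2E) − 3·(2E) + 6·(6 + x) = 12, i.e. 36 + 6x − (30 + 4x) = 12.
Collecting terms: 2x + 6 = 12, so 2x = 6, so x = 3.
Then 2E = 30 + 4·3 = 42, so E = 21, V = 2E/3 = 14, F = 6 + 3 = 9.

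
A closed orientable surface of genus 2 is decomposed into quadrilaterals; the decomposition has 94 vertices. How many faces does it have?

96

χ = 2 − 2·2 = -2, and every face is a square so 4F = 2E.
V − E + F = -2 with E = 4F/2 gives 94 − (4/2 − 1)·F = -2, so F = 96 and E = 192.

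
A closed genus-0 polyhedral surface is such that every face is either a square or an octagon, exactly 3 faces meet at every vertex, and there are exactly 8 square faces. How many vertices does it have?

Let x be the number of octagons; then F = 8 + x.
Edge–face incidences: 2E = 4·8 + 8·x = 32 + 8x.
Every vertex has degree 3, so 3V = 2E.
Euler: V − E + F = 2 ⇒ (2E)/3 − E + (8 + x) = 2.
Multiply by 6: 2·(2E) − 3·(2E) + 6·(8 + x) = 12, i.e. 48 + 6x − (32 + 8x) = 12.
Collecting terms: −2x + 16 = 12, so −2x = −4, so x = 2.
Then 2E = 32 + 8·2 = 48, so E = 24, V = 2E/3 = 16, F = 8 + 2 = 10.

16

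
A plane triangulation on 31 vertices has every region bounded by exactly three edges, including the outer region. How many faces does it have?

In a plane triangulation 3F = 2E and V − E + F = 2, so F = 2V − 4 = 2·31 − 4 = 58.

58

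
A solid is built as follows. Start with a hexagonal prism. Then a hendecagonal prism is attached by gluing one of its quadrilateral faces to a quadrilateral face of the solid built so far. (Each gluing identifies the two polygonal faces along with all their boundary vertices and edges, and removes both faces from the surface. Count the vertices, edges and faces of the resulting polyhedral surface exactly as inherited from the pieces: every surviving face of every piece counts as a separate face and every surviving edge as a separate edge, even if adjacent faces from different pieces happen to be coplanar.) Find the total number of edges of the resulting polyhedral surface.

47

A hexagonal prism: V=12, E=18, F=8.
Attach a hendecagonal prism (V=22, E=33, F=13) along a 4-gon: merge 4 vertices and 4 edges, delete both glued faces → V=30, E=47, F=19.
Check: V − E + F = 30 − 47 + 19 = 2.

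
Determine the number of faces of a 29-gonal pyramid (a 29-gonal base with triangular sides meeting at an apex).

A pyramid on an n-gon base has one n-gon and n triangles: V = 29 + 1 = 30, E = 2·29 = 58, F = 29 + 1 = 30.

30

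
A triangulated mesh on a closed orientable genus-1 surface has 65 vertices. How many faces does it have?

130

χ = 2 − 2·1 = 0, and every face is a triangle so 3F = 2E.
V − E + F = 0 with E = 3F/2 gives 65 − (3/2 − 1)·F = 0, so F = 130 and E = 195.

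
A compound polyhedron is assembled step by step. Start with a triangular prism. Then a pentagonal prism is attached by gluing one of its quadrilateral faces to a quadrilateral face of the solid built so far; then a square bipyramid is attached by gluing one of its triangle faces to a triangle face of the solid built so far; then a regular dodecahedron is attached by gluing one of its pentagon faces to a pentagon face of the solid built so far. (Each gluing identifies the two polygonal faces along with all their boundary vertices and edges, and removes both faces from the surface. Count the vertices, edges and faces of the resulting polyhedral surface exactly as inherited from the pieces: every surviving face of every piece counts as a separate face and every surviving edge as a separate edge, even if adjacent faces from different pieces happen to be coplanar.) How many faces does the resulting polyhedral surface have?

A triangular prism: V=6, E=9, F=5.
Attach a pentagonal prism (V=10, E=15, F=7) along a 4-gon: merge 4 vertices and 4 edges, delete both glued faces → V=12, E=20, F=10.
Attach a square bipyramid (V=6, E=12, F=8) along a 3-gon: merge 3 vertices and 3 edges, delete both glued faces → V=15, E=29, F=16.
Attach a regular dodecahedron (V=20, E=30, F=12) along a 5-gon: merge 5 vertices and 5 edges, delete both glued faces → V=30, E=54, F=26.
Check: V − E + F = 30 − 54 + 26 = 2.

26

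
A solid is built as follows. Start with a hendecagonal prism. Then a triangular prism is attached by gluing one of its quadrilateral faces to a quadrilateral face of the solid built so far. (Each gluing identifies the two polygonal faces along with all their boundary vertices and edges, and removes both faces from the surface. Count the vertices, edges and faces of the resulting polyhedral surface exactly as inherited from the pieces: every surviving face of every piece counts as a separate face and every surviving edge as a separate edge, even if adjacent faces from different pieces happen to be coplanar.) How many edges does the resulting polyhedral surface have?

38

A hendecagonal prism: V=22, E=33, F=13.
Attach a triangular prism (V=6, E=9, F=5) along a 4-gon: merge 4 vertices and 4 edges, delete both glued faces → V=24, E=38, F=16.
Check: V − E + F = 24 − 38 + 16 = 2.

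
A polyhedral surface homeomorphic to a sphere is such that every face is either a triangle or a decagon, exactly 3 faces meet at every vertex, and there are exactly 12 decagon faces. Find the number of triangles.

20

Let x be the number of triangles; then F = 12 + x.
Edge–face incidences: 2E = 10·12 + 3·x = 120 + 3x.
Every vertex has degree 3, so 3V = 2E.
Euler: V − E + F = 2 ⇒ (2E)/3 − E + (12 + x) = 2.
Multiply by 6: 2·(2E) − 3·(2E) + 6·(12 + x) = 12, i.e. 72 + 6x − (120 + 3x) = 12.
Collecting terms: 3x − 48 = 12, so 3x = 60, so x = 20.
Then 2E = 120 + 3·20 = 180, so E = 90, V = 2E/3 = 60, F = 12 + 20 = 32.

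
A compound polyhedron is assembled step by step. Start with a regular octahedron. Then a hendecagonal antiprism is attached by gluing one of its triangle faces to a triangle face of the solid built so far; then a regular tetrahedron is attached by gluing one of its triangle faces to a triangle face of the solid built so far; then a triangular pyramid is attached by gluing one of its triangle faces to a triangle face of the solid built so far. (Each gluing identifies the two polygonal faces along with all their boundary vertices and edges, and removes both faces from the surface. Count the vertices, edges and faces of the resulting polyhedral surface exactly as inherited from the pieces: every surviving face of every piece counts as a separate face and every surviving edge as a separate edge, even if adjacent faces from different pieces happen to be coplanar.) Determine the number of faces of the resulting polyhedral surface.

34

A regular octahedron: V=6, E=12, F=8.
Attach a hendecagonal antiprism (V=22, E=44, F=24) along a 3-gon: merge 3 vertices and 3 edges, delete both glued faces → V=25, E=53, F=30.
Attach a regular tetrahedron (V=4, E=6, F=4) along a 3-gon: merge 3 vertices and 3 edges, delete both glued faces → V=26, E=56, F=32.
Attach a triangular pyramid (V=4, E=6, F=4) along a 3-gon: merge 3 vertices and 3 edges, delete both glued faces → V=27, E=59, F=34.
Check: V − E + F = 27 − 59 + 34 = 2.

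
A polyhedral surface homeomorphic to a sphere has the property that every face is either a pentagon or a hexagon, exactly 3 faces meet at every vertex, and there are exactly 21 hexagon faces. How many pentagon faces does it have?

12

Let x be the number of pentagons; then F = 21 + x.
Edge–face incidences: 2E = 6·21 + 5·x = 126 + 5x.
Every vertex has degree 3, so 3V = 2E.
Euler: V − E + F = 2 ⇒ (2E)/3 − E + (21 + x) = 2.
Multiply by 6: 2·(2E) − 3·(2E) + 6·(21 + x) = 12, i.e. 126 + 6x − (126 + 5x) = 12.
Collecting terms: x = 12.
Then 2E = 126 + 5·12 = 186, so E = 93, V = 2E/3 = 62, F = 21 + 12 = 33.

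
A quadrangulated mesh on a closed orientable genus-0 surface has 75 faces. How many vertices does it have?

77

χ = 2 − 2·0 = 2, and every face is a square so 4F = 2E.
E = 4·75/2 = 150. Then V = 2 + E − F = 2 + 150 − 75 = 77.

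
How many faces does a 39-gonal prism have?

41

A prism on an n-gon has two n-gon bases and n rectangular sides: V = 2·39 = 78, E = 3·39 = 117, F = 39 + 2 = 41.
Check: V − E + F = 78 − 117 + 41 = 2.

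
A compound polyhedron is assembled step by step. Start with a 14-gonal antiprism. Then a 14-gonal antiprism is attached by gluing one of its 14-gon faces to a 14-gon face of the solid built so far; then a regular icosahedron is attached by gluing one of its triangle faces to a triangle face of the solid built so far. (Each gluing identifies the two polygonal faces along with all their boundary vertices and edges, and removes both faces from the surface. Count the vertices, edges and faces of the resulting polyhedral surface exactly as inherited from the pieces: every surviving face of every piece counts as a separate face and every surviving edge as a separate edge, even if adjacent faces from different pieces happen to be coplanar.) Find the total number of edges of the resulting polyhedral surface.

A 14-gonal antiprism: V=28, E=56, F=30.
Attach a 14-gonal antiprism (V=28, E=56, F=30) along a 14-gon: merge 14 vertices and 14 edges, delete both glued faces → V=42, E=98, F=58.
Attach a regular icosahedron (V=12, E=30, F=20) along a 3-gon: merge 3 vertices and 3 edges, delete both glued faces → V=51, E=125, F=76.
Check: V − E + F = 51 − 125 + 76 = 2.

125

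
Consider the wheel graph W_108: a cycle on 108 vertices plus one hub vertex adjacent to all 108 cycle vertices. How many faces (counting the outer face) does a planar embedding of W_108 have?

W_108 has V = 108 + 1 = 109 vertices and E = 2·108 = 216 edges.
By Euler's formula F = 2 − V + E = 2 − 109 + 216 = 109.

109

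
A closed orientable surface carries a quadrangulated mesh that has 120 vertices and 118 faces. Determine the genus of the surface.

Every face is a square, so 2E = 4·118 = 472, giving E = 236.
χ = V − E + F = 120 − 236 + 118 = 2.
For a closed orientable surface χ = 2 − 2g, so g = (2 − (2))/2 = 0.

0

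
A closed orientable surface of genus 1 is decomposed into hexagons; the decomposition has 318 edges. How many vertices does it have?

212

χ = 2 − 2·1 = 0, and every face is a hexagon so 6F = 2E.
F = 2E/6 = 106. Then V = 0 + E − F = 0 + 318 − 106 = 212.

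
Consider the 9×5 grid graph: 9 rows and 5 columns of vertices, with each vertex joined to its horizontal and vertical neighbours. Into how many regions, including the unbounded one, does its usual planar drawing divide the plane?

The grid has V = 9·5 = 45 vertices and E = 9·4 + 5·8 = 76 edges.
F = 2 − V + E = 2 − 45 + 76 = 33.

33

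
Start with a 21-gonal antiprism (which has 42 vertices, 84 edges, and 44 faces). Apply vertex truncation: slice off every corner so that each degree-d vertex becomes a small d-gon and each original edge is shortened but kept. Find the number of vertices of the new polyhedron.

Truncation replaces each original edge-end by a new vertex, so V′ = 2E = 168.
Each original edge survives, and each old vertex of degree d contributes d new edges; summing degrees gives Σd = 2E, so E′ = E + 2E = 3E = 252.
Each original face survives and each original vertex becomes one new face: F′ = F + V = 86.

168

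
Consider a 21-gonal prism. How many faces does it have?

A prism on an n-gon has two n-gon bases and n rectangular sides: V = 2·21 = 42, E = 3·21 = 63, F = 21 + 2 = 23.
Check: V − E + F = 42 − 63 + 23 = 2.

23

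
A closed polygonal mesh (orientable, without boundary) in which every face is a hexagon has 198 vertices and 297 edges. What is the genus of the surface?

1

Every face is a hexagon and each edge borders two faces, so 6F = 2·297, giving F = 99.
χ = V − E + F = 198 − 297 + 99 = 0.
For a closed orientable surface χ = 2 − 2g, so g = (2 − (0))/2 = 1.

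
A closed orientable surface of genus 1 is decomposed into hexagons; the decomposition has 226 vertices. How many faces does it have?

113

χ = 2 − 2·1 = 0, and every face is a hexagon so 6F = 2E.
V − E + F = 0 with E = 6F/2 gives 226 − (6/2 − 1)·F = 0, so F = 113 and E = 339.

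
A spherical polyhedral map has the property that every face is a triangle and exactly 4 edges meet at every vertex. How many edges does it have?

12

Each face has 3 edges and each edge borders two faces, so 2E = 3F.
Each vertex has degree 4, so 4V = 2E and hence V = 3F/4.
Euler: V − E + F = 2 ⇒ (3F/4) − (3F/2) + F = 2.
Multiply by 8: (6 − 12 + 8)F = 16, i.e. 2F = 16.
So F = 8, E = 3·8/2 = 12, V = 3·8/4 = 6.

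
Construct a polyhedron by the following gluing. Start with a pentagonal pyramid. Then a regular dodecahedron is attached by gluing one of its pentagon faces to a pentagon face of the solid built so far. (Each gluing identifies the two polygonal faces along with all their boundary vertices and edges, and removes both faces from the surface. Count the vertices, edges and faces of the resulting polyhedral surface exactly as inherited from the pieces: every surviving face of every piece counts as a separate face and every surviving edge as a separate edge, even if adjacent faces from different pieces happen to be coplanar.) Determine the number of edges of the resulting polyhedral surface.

35

A pentagonal pyramid: V=6, E=10, F=6.
Attach a regular dodecahedron (V=20, E=30, F=12) along a 5-gon: merge 5 vertices and 5 edges, delete both glued faces → V=21, E=35, F=16.
Check: V − E + F = 21 − 35 + 16 = 2.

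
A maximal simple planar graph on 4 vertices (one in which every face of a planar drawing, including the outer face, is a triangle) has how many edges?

In a plane triangulation 3F = 2E and V − E + F = 2, so E = 3V − 6 = 3·4 − 6 = 6.

6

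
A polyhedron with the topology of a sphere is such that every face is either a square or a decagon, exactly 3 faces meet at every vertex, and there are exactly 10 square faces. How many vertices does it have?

20

Let x be the number of decagons; then F = 10 + x.
Edge–face incidences: 2E = 4·10 + 10·x = 40 + 10x.
Every vertex has degree 3, so 3V = 2E.
Euler: V − E + F = 2 ⇒ (2E)/3 − E + (10 + x) = 2.
Multiply by 6: 2·(2E) − 3·(2E) + 6·(10 + x) = 12, i.e. 60 + 6x − (40 + 10x) = 12.
Collecting terms: −4x + 20 = 12, so −4x = −8, so x = 2.
Then 2E = 40 + 10·2 = 60, so E = 30, V = 2E/3 = 20, F = 10 + 2 = 12.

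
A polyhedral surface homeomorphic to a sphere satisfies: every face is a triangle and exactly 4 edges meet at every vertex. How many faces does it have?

Each face has 3 edges and each edge borders two faces, so 2E = 3F.
Each vertex has degree 4, so 4V = 2E and hence V = 3F/4.
Euler: V − E + F = 2 ⇒ (3F/4) − (3F/2) + F = 2.
Multiply by 8: (6 − 12 + 8)F = 16, i.e. 2F = 16.
So F = 8, E = 3·8/2 = 12, V = 3·8/4 = 6.

8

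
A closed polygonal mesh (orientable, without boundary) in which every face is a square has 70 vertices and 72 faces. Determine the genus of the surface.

2

Every face is a square, so 2E = 4·72 = 288, giving E = 144.
χ = V − E + F = 70 − 144 + 72 = -2.
For a closed orientable surface χ = 2 − 2g, so g = (2 − (-2))/2 = 2.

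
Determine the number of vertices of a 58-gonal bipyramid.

A bipyramid over an n-gon has 2n triangular faces and n + 2 vertices: V = 58 + 2 = 60, E = 3·58 = 174, F = 2·58 = 116.

60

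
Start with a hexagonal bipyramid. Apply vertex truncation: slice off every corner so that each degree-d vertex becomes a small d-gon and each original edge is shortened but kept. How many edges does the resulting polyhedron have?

54

The base solid has V = 8, E = 18, F = 12.
Truncation replaces each original edge-end by a new vertex, so V′ = 2E = 36.
Each original edge survives, and each old vertex of degree d contributes d new edges; summing degrees gives Σd = 2E, so E′ = E + 2E = 3E = 54.
Each original face survives and each original vertex becomes one new face: F′ = F + V = 20.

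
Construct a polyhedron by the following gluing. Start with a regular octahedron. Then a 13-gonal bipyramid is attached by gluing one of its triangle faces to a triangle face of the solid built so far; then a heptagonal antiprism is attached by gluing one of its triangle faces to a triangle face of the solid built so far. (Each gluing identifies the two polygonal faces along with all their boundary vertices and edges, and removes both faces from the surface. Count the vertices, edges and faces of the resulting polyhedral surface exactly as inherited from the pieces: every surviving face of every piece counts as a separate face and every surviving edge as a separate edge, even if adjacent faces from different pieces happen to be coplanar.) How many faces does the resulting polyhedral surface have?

46

A regular octahedron: V=6, E=12, F=8.
Attach a 13-gonal bipyramid (V=15, E=39, F=26) along a 3-gon: merge 3 vertices and 3 edges, delete both glued faces → V=18, E=48, F=32.
Attach a heptagonal antiprism (V=14, E=28, F=16) along a 3-gon: merge 3 vertices and 3 edges, delete both glued faces → V=29, E=73, F=46.
Check: V − E + F = 29 − 73 + 46 = 2.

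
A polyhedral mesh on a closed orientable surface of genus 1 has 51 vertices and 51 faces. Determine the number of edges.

102

For a closed orientable surface of genus 1, χ = 2 − 2·1 = 0.
E = V + F − (0) = 51 + 51 − (0) = 102.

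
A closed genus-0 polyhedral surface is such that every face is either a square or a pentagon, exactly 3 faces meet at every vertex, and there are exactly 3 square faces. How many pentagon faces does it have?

Let x be the number of pentagons; then F = 3 + x.
Edge–face incidences: 2E = 4·3 + 5·x = 12 + 5x.
Every vertex has degree 3, so 3V = 2E.
Euler: V − E + F = 2 ⇒ (2E)/3 − E + (3 + x) = 2.
Multiply by 6: 2·(2E) − 3·(2E) + 6·(3 + x) = 12, i.e. 18 + 6x − (12 + 5x) = 12.
Collecting terms: x + 6 = 12, so x = 6.
Then 2E = 12 + 5·6 = 42, so E = 21, V = 2E/3 = 14, F = 3 + 6 = 9.

6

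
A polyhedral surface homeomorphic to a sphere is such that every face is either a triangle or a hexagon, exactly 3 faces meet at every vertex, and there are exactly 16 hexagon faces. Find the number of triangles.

Let x be the number of triangles; then F = 16 + x.
Edge–face incidences: 2E = 6·16 + 3·x = 96 + 3x.
Every vertex has degree 3, so 3V = 2E.
Euler: V − E + F = 2 ⇒ (2E)/3 − E + (16 + x) = 2.
Multiply by 6: 2·(2E) − 3·(2E) + 6·(16 + x) = 12, i.e. 96 + 6x − (96 + 3x) = 12.
Collecting terms: 3x = 12, so x = 4.
Then 2E = 96 + 3·4 = 108, so E = 54, V = 2E/3 = 36, F = 16 + 4 = 20.

4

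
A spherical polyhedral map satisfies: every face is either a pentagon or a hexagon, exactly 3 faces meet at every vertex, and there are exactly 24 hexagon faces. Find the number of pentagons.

Let x be the number of pentagons; then F = 24 + x.
Edge–face incidences: 2E = 6·24 + 5·x = 144 + 5x.
Every vertex has degree 3, so 3V = 2E.
Euler: V − E + F = 2 ⇒ (2E)/3 − E + (24 + x) = 2.
Multiply by 6: 2·(2E) − 3·(2E) + 6·(24 + x) = 12, i.e. 144 + 6x − (144 + 5x) = 12.
Collecting terms: x = 12.
Then 2E = 144 + 5·12 = 204, so E = 102, V = 2E/3 = 68, F = 24 + 12 = 36.

12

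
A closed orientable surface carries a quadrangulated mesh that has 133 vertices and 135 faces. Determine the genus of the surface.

2

Every face is a square, so 2E = 4·135 = 540, giving E = 270.
χ = V − E + F = 133 − 270 + 135 = -2.
For a closed orientable surface χ = 2 − 2g, so g = (2 − (-2))/2 = 2.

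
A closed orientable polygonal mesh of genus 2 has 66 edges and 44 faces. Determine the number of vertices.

For a closed orientable surface of genus 2, χ = 2 − 2·2 = -2.
V = -2 + E − F = -2 + 66 − 44 = 20.

20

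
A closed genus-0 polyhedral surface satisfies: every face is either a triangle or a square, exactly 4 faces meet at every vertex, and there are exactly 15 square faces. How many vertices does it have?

21

Let x be the number of triangles; then F = 15 + x.
Edge–face incidences: 2E = 4·15 + 3·x = 60 + 3x.
Every vertex has degree 4, so 4V = 2E.
Euler: V − E + F = 2 ⇒ (2E)/4 − E + (15 + x) = 2.
Multiply by 8: 2·(2E) − 4·(2E) + 8·(15 + x) = 16, i.e. 120 + 8x − 2·(60 + 3x) = 16.
Collecting terms: 2x = 16, so x = 8.
Then 2E = 60 + 3·8 = 84, so E = 42, V = 2E/4 = 21, F = 15 + 8 = 23.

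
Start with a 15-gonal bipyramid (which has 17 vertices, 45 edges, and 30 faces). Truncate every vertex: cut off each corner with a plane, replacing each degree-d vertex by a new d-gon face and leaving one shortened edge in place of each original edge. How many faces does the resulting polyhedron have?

Truncation replaces each original edge-end by a new vertex, so V′ = 2E = 90.
Each original edge survives, and each old vertex of degree d contributes d new edges; summing degrees gives Σd = 2E, so E′ = E + 2E = 3E = 135.
Each original face survives and each original vertex becomes one new face: F′ = F + V = 47.

47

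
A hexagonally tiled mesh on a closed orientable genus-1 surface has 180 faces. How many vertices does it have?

360

χ = 2 − 2·1 = 0, and every face is a hexagon so 6F = 2E.
E = 6·180/2 = 540. Then V = 0 + E − F = 0 + 540 − 180 = 360.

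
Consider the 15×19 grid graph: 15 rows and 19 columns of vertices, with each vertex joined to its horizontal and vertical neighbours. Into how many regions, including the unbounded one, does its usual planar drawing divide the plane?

253

The grid has V = 15·19 = 285 vertices and E = 15·18 + 19·14 = 536 edges.
F = 2 − V + E = 2 − 285 + 536 = 253.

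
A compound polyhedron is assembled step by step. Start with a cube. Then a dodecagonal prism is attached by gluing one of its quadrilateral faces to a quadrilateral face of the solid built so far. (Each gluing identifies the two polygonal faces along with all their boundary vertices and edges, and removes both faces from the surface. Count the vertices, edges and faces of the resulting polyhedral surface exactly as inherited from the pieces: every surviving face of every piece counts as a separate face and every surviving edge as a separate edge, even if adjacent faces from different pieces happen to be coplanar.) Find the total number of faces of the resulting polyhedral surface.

A cube: V=8, E=12, F=6.
Attach a dodecagonal prism (V=24, E=36, F=14) along a 4-gon: merge 4 vertices and 4 edges, delete both glued faces → V=28, E=44, F=18.
Check: V − E + F = 28 − 44 + 18 = 2.

18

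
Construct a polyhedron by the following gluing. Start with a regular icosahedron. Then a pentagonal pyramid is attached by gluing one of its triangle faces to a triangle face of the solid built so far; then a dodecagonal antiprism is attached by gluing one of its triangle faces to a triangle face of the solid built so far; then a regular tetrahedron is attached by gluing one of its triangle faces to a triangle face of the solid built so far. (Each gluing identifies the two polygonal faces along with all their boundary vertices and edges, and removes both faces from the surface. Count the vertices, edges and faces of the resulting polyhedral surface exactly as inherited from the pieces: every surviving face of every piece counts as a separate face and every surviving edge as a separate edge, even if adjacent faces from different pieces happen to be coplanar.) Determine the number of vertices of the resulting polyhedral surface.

A regular icosahedron: V=12, E=30, F=20.
Attach a pentagonal pyramid (V=6, E=10, F=6) along a 3-gon: merge 3 vertices and 3 edges, delete both glued faces → V=15, E=37, F=24.
Attach a dodecagonal antiprism (V=24, E=48, F=26) along a 3-gon: merge 3 vertices and 3 edges, delete both glued faces → V=36, E=82, F=48.
Attach a regular tetrahedron (V=4, E=6, F=4) along a 3-gon: merge 3 vertices and 3 edges, delete both glued faces → V=37, E=85, F=50.
Check: V − E + F = 37 − 85 + 50 = 2.

37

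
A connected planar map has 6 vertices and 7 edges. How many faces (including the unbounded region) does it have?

Euler's formula for a connected plane graph: V − E + F = 2, so F = 2 − 6 + 7 = 3.

3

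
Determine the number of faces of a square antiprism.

10

An antiprism on an n-gon has two n-gon caps and 2n triangles: V = 2·4 = 8, E = 4·4 = 16, F = 2·4 + 2 = 10.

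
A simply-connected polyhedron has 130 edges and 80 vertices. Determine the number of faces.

52

Here V − E + F = 2.
F = 2 − V + E = 2 − 80 + 130 = 52.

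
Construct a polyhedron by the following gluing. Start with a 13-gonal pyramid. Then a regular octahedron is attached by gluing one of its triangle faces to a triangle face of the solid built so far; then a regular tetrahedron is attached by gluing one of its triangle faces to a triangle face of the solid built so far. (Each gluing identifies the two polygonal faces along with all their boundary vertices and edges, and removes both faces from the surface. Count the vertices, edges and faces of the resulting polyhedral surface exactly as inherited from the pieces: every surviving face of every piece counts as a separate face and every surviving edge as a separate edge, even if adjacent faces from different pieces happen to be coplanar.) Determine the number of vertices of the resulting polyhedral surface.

18

A 13-gonal pyramid: V=14, E=26, F=14.
Attach a regular octahedron (V=6, E=12, F=8) along a 3-gon: merge 3 vertices and 3 edges, delete both glued faces → V=17, E=35, F=20.
Attach a regular tetrahedron (V=4, E=6, F=4) along a 3-gon: merge 3 vertices and 3 edges, delete both glued faces → V=18, E=38, F=22.
Check: V − E + F = 18 − 38 + 22 = 2.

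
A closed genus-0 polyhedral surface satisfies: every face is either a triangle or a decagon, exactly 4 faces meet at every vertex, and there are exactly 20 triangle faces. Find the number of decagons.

Let x be the number of decagons; then F = 20 + x.
Edge–face incidences: 2E = 3·20 + 10·x = 60 + 10x.
Every vertex has degree 4, so 4V = 2E.
Euler: V − E + F = 2 ⇒ (2E)/4 − E + (20 + x) = 2.
Multiply by 8: 2·(2E) − 4·(2E) + 8·(20 + x) = 16, i.e. 160 + 8x − 2·(60 + 10x) = 16.
Collecting terms: −12x + 40 = 16, so −12x = −24, so x = 2.
Then 2E = 60 + 10·2 = 80, so E = 40, V = 2E/4 = 20, F = 20 + 2 = 22.

2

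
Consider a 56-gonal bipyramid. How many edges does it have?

A bipyramid over an n-gon has 2n triangular faces and n + 2 vertices: V = 56 + 2 = 58, E = 3·56 = 168, F = 2·56 = 112.

168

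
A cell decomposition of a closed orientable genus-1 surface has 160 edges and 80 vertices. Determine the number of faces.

For a closed orientable surface of genus 1, χ = 2 − 2·1 = 0.
F = 0 − V + E = 0 − 80 + 160 = 80.

80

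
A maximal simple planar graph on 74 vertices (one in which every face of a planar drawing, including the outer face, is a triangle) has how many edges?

216

In a plane triangulation 3F = 2E and V − E + F = 2, so E = 3V − 6 = 3·74 − 6 = 216.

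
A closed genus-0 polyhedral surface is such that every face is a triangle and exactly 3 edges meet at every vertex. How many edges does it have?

Each face has 3 edges and each edge borders two faces, so 2E = 3F.
Each vertex has degree 3, so 3V = 2E and hence V = 3F/3.
Euler: V − E + F = 2 ⇒ (3F/3) − (3F/2) + F = 2.
Multiply by 6: (6 − 9 + 6)F = 12, i.e. 3F = 12.
So F = 4, E = 3·4/2 = 6, V = 3·4/3 = 4.

6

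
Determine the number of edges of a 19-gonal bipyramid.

A bipyramid over an n-gon has 2n triangular faces and n + 2 vertices: V = 19 + 2 = 21, E = 3·19 = 57, F = 2·19 = 38.
Check: V − E + F = 21 − 57 + 38 = 2.

57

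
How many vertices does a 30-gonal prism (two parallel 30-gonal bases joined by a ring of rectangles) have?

A prism on an n-gon has two n-gon bases and n rectangular sides: V = 2·30 = 60, E = 3·30 = 90, F = 30 + 2 = 32.

60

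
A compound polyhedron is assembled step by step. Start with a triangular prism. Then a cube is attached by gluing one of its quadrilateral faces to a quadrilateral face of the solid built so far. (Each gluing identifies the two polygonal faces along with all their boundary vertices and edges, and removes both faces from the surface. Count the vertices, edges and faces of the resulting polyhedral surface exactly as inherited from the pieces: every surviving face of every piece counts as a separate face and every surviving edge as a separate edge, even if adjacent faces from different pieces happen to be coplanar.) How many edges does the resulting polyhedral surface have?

A triangular prism: V=6, E=9, F=5.
Attach a cube (V=8, E=12, F=6) along a 4-gon: merge 4 vertices and 4 edges, delete both glued faces → V=10, E=17, F=9.
Check: V − E + F = 10 − 17 + 9 = 2.

17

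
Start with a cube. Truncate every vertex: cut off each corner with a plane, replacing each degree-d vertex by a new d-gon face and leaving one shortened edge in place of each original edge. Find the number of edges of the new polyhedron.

36

The base solid has V = 8, E = 12, F = 6.
Truncation replaces each original edge-end by a new vertex, so V′ = 2E = 24.
Each original edge survives, and each old vertex of degree d contributes d new edges; summing degrees gives Σd = 2E, so E′ = E + 2E = 3E = 36.
Each original face survives and each original vertex becomes one new face: F′ = F + V = 14.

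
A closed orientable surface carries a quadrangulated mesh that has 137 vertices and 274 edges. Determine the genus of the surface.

1

Every face is a square and each edge borders two faces, so 4F = 2·274, giving F = 137.
χ = V − E + F = 137 − 274 + 137 = 0.
For a closed orientable surface χ = 2 − 2g, so g = (2 − (0))/2 = 1.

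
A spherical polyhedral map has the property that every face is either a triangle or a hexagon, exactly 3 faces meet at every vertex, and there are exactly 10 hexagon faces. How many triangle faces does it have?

Let x be the number of triangles; then F = 10 + x.
Edge–face incidences: 2E = 6·10 + 3·x = 60 + 3x.
Every vertex has degree 3, so 3V = 2E.
Euler: V − E + F = 2 ⇒ (2E)/3 − E + (10 + x) = 2.
Multiply by 6: 2·(2E) − 3·(2E) + 6·(10 + x) = 12, i.e. 60 + 6x − (60 + 3x) = 12.
Collecting terms: 3x = 12, so x = 4.
Then 2E = 60 + 3·4 = 72, so E = 36, V = 2E/3 = 24, F = 10 + 4 = 14.

4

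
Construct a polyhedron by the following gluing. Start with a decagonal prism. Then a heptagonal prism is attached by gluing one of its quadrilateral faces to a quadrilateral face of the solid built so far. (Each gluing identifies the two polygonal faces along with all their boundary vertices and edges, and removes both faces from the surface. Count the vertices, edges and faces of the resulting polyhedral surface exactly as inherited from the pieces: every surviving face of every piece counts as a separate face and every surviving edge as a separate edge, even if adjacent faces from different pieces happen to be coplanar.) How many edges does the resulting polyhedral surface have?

A decagonal prism: V=20, E=30, F=12.
Attach a heptagonal prism (V=14, E=21, F=9) along a 4-gon: merge 4 vertices and 4 edges, delete both glued faces → V=30, E=47, F=19.
Check: V − E + F = 30 − 47 + 19 = 2.

47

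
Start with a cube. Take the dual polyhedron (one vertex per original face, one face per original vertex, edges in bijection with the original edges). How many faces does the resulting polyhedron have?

The base solid has V = 8, E = 12, F = 6.
The dual swaps V and F and preserves E: V′ = F = 6, E′ = E = 12, F′ = V = 8.

8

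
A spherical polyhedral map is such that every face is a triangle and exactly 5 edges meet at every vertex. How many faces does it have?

20

Each face has 3 edges and each edge borders two faces, so 2E = 3F.
Each vertex has degree 5, so 5V = 2E and hence V = 3F/5.
Euler: V − E + F = 2 ⇒ (3F/5) − (3F/2) + F = 2.
Multiply by 10: (6 − 15 + 10)F = 20, i.e. 1F = 20.
So F = 20, E = 3·20/2 = 30, V = 3·20/5 = 12.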